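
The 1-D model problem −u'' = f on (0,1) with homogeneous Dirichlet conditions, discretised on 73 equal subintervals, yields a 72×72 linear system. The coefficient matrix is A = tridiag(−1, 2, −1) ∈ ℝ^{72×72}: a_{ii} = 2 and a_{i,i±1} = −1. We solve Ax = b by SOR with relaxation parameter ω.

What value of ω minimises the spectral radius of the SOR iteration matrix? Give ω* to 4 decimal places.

ω* = 1.9175

[ρ_J] n=72: ρ(B_J) = cos(π/(n+1)) = cos(π/73) = 0.9991.
√(1−ρ_J²) simplifies to sin(π/73) = 0.04302.
Then 2/(1+√(1−ρ_J²)) = 2/(1+0.04302); ω* = 2/1.04302 = 1.9175.
At ω = 1.9175 every |λ(B_ω)| = ω−1, so ρ_SOR = 0.9175.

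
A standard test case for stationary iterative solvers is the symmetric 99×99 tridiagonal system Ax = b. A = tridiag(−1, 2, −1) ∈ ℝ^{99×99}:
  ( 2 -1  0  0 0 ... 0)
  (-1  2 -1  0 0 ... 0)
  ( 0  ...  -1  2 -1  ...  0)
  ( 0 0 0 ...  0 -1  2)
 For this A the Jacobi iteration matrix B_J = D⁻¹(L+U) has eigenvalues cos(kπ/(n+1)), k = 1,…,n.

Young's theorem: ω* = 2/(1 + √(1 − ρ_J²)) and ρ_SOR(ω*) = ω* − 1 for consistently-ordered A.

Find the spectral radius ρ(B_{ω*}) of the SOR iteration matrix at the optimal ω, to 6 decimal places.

ρ_SOR = 0.939092

[ρ_J] n=99: ρ(B_J) = cos(π/(n+1)) = cos(π/100) = 0.999507.
√(1−ρ_J²) = |sin(π/100)| = 0.0314108
ω* = 2/(1 + 0.0314108) = 2/1.0314108 = 1.939092.
ρ_SOR = ω* − 1 ≈ 0.939092.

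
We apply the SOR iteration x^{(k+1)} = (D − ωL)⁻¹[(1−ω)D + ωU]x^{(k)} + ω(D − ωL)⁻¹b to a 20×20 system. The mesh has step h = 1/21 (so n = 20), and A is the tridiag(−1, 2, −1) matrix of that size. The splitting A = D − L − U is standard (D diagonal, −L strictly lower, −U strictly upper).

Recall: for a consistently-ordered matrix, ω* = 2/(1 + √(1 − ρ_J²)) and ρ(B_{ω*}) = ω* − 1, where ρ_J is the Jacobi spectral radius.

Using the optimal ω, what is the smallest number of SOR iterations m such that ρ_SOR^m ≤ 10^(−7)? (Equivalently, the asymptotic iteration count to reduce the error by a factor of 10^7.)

n=20: λ(B_J) = 1 − λ(A)/2 = cos(kπ/21); k=1 gives ρ_J = 0.9888308.
root = sin(π/21) = 0.1490423  (since 1−cos² = sin²).
ω* = 2 / (1 + 0.1490423) = 2 / 1.1490423 ≈ 1.7405800.
ρ(B_{ω*}) = ω*−1 = 0.7405800
For 7 digits: m = 7·ln10 / (−ln 0.7405800) = 16.1181/0.300322 = 53.669; round up → m = 54.

m = 54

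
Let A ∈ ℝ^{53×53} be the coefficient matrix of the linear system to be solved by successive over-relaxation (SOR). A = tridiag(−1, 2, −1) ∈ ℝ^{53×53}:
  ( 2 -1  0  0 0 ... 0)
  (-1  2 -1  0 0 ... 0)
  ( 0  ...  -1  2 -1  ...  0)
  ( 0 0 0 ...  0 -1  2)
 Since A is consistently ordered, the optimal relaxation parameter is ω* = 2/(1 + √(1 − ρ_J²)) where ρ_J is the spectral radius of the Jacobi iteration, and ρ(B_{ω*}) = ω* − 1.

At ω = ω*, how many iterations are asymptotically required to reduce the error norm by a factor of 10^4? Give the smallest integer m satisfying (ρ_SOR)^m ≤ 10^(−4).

[ρ_J] n=53: ρ(B_J) = cos(π/(n+1)) = cos(π/54) = 0.9983082.
root = sin(π/54) = 0.0581448  (since 1−cos² = sin²).
[ω*] 2 ÷ (1 + 0.0581448) = 2 ÷ 1.0581448 = 1.8901005.
ρ(B_{ω*}) = ω*−1 = 0.8901005
(0.8901005)^m ≤ 10^{−4}  ⇒  m·ln(0.8901005) ≤ −4·ln10  ⇒  m ≥ 79.112  ⇒  m = 80

m = 80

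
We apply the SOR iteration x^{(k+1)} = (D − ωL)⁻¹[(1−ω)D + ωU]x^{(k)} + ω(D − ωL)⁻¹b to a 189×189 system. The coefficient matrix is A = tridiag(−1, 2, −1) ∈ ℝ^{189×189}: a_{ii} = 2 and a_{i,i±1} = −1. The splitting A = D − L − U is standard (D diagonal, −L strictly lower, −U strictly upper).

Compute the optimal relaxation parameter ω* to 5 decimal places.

B_J for the 189×189 system has eigenvalues cos(kπ/190); ρ_J = cos(π/190) = 0.99986.
1 − cos²(π/190) = sin²(π/190) ⇒ √(1−ρ_J²) = sin(π/190) = 0.016534.
So ω* = 2/1.016534 = 1.96747 (Young).
ρ_SOR = ω* − 1 ≈ 0.96747.

ω* = 1.96747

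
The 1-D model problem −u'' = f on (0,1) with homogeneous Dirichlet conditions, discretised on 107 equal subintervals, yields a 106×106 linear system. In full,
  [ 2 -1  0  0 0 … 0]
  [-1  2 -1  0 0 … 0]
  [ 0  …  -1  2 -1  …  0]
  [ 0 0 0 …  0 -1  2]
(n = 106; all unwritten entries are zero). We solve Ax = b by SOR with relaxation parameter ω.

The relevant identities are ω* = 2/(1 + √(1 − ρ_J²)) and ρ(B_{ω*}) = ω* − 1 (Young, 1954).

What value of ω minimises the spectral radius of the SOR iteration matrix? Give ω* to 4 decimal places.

ω* = 1.9430

½·tridiag(1,0,1) at n=106: λ_k = cos(kπ/107); max |λ| at k=1 ⇒ ρ_J = cos(π/107) ≈ 0.9996.
root = sin(π/107) = 0.02936  (since 1−cos² = sin²).
Young: ω* = 2/(1+√(1−ρ_J²)) = 2/(1+0.02936) = 2/1.02936 = 1.9430.
ρ(B_{ω*}) = ω*−1 = 0.9430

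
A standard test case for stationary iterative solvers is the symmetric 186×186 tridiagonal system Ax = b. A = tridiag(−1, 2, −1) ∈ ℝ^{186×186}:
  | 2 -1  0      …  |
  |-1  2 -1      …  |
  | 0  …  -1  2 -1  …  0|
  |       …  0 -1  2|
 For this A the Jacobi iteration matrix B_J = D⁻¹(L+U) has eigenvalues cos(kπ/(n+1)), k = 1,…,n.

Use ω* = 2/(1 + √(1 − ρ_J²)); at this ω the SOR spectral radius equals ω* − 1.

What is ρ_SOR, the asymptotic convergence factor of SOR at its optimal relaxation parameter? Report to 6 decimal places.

ρ_SOR = 0.966957

[ρ_J] n=186: ρ(B_J) = cos(π/(n+1)) = cos(π/187) = 0.999859.
√(1−ρ_J²) = |sin(π/187)| = 0.0167992
So ω* = 2/1.0167992 = 1.966957 (Young).
and ρ(B_{ω*}) = 1.966957 − 1 = 0.966957.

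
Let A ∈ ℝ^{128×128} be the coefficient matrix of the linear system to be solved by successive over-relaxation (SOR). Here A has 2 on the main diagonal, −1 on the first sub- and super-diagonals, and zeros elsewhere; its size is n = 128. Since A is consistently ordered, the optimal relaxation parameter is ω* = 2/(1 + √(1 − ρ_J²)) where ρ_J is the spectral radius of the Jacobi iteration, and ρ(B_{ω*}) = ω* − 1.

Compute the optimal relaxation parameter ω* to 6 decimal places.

ω* = 1.952456

With n=128, ρ(Jacobi) = cos(π/129) = 0.999703.
√(1−ρ_J²) simplifies to sin(π/129) = 0.0243510.
ω* = 2/(1 + 0.0243510) = 2/1.0243510 = 1.952456.
At ω = 1.952456 every |λ(B_ω)| = ω−1, so ρ_SOR = 0.952456.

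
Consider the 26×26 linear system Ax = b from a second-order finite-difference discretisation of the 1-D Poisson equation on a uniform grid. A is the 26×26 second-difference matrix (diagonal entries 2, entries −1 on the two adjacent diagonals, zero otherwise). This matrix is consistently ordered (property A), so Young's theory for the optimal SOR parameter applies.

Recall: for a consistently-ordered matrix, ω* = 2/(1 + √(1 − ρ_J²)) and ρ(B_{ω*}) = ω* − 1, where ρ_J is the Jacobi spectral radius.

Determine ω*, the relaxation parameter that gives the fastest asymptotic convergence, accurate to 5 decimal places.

ρ_J = max_k |cos(kπ/27)| = cos(π/27) = 0.99324
√(1 − cos²(π/27)) = sin(π/27) ≈ 0.116093.
ω* = 2/(1 + 0.116093) = 2/1.116093 = 1.79197.
[ρ_SOR] ω* − 1 = 0.79197.

ω* = 1.79197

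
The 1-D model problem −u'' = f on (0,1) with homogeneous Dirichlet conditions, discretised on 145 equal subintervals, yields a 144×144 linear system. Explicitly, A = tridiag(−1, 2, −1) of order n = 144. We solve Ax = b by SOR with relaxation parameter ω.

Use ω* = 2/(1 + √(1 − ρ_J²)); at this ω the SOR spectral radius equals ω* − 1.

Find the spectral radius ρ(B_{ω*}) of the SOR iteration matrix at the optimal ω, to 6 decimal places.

ρ_SOR = 0.957590

ρ_J = max_k |cos(kπ/145)| = cos(π/145) = 0.999765
1 − cos²(π/145) = sin²(π/145) ⇒ √(1−ρ_J²) = sin(π/145) = 0.0216645.
Young: ω* = 2/(1+√(1−ρ_J²)) = 2/(1+0.0216645) = 2/1.0216645 = 1.957590.
ρ_SOR = ω* − 1 = 1.957590 − 1 = 0.957590.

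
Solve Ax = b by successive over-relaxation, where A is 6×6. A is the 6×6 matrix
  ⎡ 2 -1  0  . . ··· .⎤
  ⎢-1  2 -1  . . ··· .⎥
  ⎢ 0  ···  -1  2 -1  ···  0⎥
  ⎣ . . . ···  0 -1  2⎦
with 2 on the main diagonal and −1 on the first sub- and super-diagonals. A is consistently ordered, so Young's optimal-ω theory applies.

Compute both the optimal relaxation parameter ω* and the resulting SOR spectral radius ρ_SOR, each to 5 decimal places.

½·tridiag(1,0,1) at n=6: λ_k = cos(kπ/7); max |λ| at k=1 ⇒ ρ_J = cos(π/7) ≈ 0.90097.
√(1 − cos²(π/7)) = sin(π/7) ≈ 0.433884.
ω* = 2/(1 + 0.433884) = 2/1.433884 = 1.39481.
ρ_SOR = ω* − 1 ≈ 0.39481.

ω* = 1.39481, ρ_SOR = 0.39481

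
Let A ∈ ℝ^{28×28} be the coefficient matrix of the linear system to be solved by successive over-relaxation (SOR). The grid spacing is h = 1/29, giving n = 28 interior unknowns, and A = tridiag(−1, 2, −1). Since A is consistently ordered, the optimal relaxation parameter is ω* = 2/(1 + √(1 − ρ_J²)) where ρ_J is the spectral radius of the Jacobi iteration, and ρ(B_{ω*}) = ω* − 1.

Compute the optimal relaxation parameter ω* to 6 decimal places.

spectrum of D⁻¹(L+U) = {cos(kπ/29) : 1≤k≤28}; ρ_J = cos(π/29) = 0.994138.
1 − cos²(π/29) = sin²(π/29) ⇒ √(1−ρ_J²) = sin(π/29) = 0.1081190.
Then 2/(1+√(1−ρ_J²)) = 2/(1+0.1081190); ω* = 2/1.1081190 = 1.804860.
At ω = 1.804860 every |λ(B_ω)| = ω−1, so ρ_SOR = 0.804860.

ω* = 1.804860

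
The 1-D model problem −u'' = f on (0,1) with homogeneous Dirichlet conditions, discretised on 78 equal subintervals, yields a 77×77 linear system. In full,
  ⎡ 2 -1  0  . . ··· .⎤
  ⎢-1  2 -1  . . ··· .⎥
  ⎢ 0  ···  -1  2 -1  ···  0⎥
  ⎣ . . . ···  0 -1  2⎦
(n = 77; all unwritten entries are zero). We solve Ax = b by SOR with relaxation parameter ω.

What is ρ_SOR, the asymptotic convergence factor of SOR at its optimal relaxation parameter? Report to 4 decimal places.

ρ_SOR = 0.9226

With n=77, ρ(Jacobi) = cos(π/78) = 0.9992.
root = sin(π/78) = 0.04027  (since 1−cos² = sin²).
Young: ω* = 2/(1+√(1−ρ_J²)) = 2/(1+0.04027) = 2/1.04027 = 1.9226.
ρ(B_{ω*}) = ω*−1 = 0.9226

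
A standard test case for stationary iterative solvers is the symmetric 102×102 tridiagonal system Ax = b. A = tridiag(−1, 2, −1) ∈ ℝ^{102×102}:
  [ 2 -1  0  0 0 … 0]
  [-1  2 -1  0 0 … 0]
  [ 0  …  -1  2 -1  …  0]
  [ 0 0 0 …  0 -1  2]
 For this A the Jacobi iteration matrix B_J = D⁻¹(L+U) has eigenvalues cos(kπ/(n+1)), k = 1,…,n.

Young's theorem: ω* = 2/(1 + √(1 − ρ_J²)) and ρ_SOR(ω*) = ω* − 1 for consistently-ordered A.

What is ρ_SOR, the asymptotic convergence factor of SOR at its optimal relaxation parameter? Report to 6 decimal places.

ρ_SOR = 0.940813

n=102: λ(B_J) = 1 − λ(A)/2 = cos(kπ/103); k=1 gives ρ_J = 0.999535.
root = sin(π/103) = 0.0304962  (since 1−cos² = sin²).
Then 2/(1+√(1−ρ_J²)) = 2/(1+0.0304962); ω* = 2/1.0304962 = 1.940813.
ρ_SOR = ω* − 1 ≈ 0.940813.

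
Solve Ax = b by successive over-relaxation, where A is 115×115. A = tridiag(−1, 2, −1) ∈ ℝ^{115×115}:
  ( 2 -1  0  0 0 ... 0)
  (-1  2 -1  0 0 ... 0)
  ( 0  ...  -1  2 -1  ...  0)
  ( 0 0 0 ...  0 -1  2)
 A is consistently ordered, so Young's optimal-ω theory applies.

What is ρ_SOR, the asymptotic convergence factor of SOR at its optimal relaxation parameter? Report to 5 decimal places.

½·tridiag(1,0,1) at n=115: λ_k = cos(kπ/116); max |λ| at k=1 ⇒ ρ_J = cos(π/116) ≈ 0.99963.
√(1−ρ_J²) simplifies to sin(π/116) = 0.027079.
ω* = 2/(1+0.027079) = 1.94727
At ω = 1.94727 every |λ(B_ω)| = ω−1, so ρ_SOR = 0.94727.

ρ_SOR = 0.94727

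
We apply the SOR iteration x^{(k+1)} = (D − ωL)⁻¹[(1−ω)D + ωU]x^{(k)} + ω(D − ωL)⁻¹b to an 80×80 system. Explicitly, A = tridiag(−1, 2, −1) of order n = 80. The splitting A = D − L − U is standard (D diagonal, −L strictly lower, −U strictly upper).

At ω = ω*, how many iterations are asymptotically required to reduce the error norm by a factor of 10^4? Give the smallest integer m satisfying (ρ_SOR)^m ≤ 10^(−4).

B_J for the 80×80 system has eigenvalues cos(kπ/81); ρ_J = cos(π/81) = 0.9992480.
√(1−ρ_J²) = |sin(π/81)| = 0.0387754
ω* = 2/(1 + 0.0387754) = 2/1.0387754 = 1.9253440.
and ρ(B_{ω*}) = 1.9253440 − 1 = 0.9253440.
4·ln10 = 9.21034; −ln(0.9253440) = 0.0775897; m = ⌈9.21034/0.0775897⌉ = ⌈118.706⌉ = 119.

m = 119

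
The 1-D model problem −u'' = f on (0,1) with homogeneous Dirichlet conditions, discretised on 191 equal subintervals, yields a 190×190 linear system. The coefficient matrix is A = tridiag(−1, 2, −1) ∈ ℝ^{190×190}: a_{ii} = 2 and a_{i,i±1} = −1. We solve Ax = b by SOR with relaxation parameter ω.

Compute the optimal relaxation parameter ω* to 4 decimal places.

n=190: λ(B_J) = 1 − λ(A)/2 = cos(kπ/191); k=1 gives ρ_J = 0.9999.
√(1−ρ_J²) = |sin(π/191)| = 0.01645
Young: ω* = 2/(1+√(1−ρ_J²)) = 2/(1+0.01645) = 2/1.01645 = 1.9676.
At ω = 1.9676 every |λ(B_ω)| = ω−1, so ρ_SOR = 0.9676.

ω* = 1.9676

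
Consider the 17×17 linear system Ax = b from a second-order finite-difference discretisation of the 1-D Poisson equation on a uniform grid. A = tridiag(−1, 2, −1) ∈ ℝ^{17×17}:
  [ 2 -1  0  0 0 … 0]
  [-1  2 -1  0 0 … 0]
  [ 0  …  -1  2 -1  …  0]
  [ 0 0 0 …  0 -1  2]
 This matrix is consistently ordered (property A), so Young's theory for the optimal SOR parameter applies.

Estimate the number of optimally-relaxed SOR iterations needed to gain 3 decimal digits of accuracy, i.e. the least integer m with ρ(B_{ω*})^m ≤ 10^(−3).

ρ_J = max_k |cos(kπ/18)| = cos(π/18) = 0.9848078
1 − cos²(π/18) = sin²(π/18) ⇒ √(1−ρ_J²) = sin(π/18) = 0.1736482.
ω* = 2/(1+0.1736482) = 1.7040882
and ρ(B_{ω*}) = 1.7040882 − 1 = 0.7040882.
Need (0.7040882)^m ≤ 10^(−3): m ≥ 3·ln10/|ln 0.7040882| = 6.90776/0.350852 = 19.689 ⇒ m = 20.

m = 20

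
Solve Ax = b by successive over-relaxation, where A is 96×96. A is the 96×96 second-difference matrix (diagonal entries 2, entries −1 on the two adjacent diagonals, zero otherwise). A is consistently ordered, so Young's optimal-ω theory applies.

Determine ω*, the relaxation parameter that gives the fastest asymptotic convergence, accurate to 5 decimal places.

ρ_J = max_k |cos(kπ/97)| = cos(π/97) = 0.99948
1 − cos²(π/97) = sin²(π/97) ⇒ √(1−ρ_J²) = sin(π/97) = 0.032382.
[ω*] 2 ÷ (1 + 0.032382) = 2 ÷ 1.032382 = 1.93727.
and ρ(B_{ω*}) = 1.93727 − 1 = 0.93727.

ω* = 1.93727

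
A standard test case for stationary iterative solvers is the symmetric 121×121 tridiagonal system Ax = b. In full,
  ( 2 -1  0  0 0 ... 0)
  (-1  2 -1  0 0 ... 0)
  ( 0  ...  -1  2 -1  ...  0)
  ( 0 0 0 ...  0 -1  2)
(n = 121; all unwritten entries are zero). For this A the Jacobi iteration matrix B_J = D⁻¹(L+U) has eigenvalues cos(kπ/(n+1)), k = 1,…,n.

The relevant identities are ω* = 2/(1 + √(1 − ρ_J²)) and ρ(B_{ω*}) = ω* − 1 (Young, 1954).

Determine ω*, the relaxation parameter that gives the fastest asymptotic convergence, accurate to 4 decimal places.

ω* = 1.9498

n=121: λ(B_J) = 1 − λ(A)/2 = cos(kπ/122); k=1 gives ρ_J = 0.9997.
√(1 − cos²(π/122)) = sin(π/122) ≈ 0.02575.
ω* = 2/(1 + 0.02575) = 2/1.02575 = 1.9498.
and ρ(B_{ω*}) = 1.9498 − 1 = 0.9498.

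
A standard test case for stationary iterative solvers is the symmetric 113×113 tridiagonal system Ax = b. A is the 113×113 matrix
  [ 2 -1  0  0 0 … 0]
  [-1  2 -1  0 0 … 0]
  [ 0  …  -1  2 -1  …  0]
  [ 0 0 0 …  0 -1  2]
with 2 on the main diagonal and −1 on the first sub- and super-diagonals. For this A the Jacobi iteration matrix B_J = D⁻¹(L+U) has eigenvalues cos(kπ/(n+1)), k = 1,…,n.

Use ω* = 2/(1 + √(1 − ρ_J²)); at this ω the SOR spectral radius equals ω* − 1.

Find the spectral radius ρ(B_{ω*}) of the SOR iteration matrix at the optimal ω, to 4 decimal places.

ρ_SOR = 0.9464

With n=113, ρ(Jacobi) = cos(π/114) = 0.9996.
1 − cos²(π/114) = sin²(π/114) ⇒ √(1−ρ_J²) = sin(π/114) = 0.02755.
[ω*] 2 ÷ (1 + 0.02755) = 2 ÷ 1.02755 = 1.9464.
ρ_SOR = ω* − 1 = 1.9464 − 1 = 0.9464.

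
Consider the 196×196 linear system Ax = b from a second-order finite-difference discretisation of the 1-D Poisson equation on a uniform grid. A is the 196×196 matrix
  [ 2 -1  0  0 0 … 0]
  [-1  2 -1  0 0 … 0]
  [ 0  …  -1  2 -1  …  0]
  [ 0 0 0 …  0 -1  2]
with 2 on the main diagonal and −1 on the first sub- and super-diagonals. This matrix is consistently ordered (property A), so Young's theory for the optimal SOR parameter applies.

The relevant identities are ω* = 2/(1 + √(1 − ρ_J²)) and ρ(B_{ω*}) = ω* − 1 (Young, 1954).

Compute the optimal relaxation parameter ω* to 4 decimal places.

spectrum of D⁻¹(L+U) = {cos(kπ/197) : 1≤k≤196}; ρ_J = cos(π/197) = 0.9999.
√(1−ρ_J²) simplifies to sin(π/197) = 0.01595.
ω* = 2/(1+0.01595) = 1.9686
[ρ_SOR] ω* − 1 = 0.9686.

ω* = 1.9686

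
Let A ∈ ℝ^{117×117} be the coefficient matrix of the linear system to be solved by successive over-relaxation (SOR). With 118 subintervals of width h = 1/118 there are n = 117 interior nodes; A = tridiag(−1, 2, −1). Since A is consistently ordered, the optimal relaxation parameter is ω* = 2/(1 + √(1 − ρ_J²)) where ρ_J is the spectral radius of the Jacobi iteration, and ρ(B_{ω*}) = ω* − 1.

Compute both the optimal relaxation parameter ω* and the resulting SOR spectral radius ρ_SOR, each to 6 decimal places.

[ρ_J] n=117: ρ(B_J) = cos(π/(n+1)) = cos(π/118) = 0.999646.
√(1 − cos²(π/118)) = sin(π/118) ≈ 0.0266205.
[ω*] 2 ÷ (1 + 0.0266205) = 2 ÷ 1.0266205 = 1.948140.
and ρ(B_{ω*}) = 1.948140 − 1 = 0.948140.

ω* = 1.948140, ρ_SOR = 0.948140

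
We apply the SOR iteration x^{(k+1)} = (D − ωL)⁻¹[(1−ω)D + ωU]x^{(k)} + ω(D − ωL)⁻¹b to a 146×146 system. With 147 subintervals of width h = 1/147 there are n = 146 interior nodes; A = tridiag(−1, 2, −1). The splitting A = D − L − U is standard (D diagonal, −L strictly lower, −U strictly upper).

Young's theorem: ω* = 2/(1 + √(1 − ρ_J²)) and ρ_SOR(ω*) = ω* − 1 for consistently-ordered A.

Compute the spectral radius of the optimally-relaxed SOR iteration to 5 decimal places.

ρ_SOR = 0.95815

[ρ_J] n=146: ρ(B_J) = cos(π/(n+1)) = cos(π/147) = 0.99977.
√(1−ρ_J²) = |sin(π/147)| = 0.021370
Young: ω* = 2/(1+√(1−ρ_J²)) = 2/(1+0.021370) = 2/1.021370 = 1.95815.
ρ_SOR = ω* − 1 ≈ 0.95815.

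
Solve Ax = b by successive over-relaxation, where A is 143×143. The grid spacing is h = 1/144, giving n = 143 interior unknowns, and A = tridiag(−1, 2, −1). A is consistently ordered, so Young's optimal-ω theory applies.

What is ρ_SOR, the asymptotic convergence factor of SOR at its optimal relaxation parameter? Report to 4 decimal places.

ρ_SOR = 0.9573

spectrum of D⁻¹(L+U) = {cos(kπ/144) : 1≤k≤143}; ρ_J = cos(π/144) = 0.9998.
1 − cos²(π/144) = sin²(π/144) ⇒ √(1−ρ_J²) = sin(π/144) = 0.02181.
ω* = 2 / (1 + 0.02181) = 2 / 1.02181 ≈ 1.9573.
ρ(B_{ω*}) = ω*−1 = 0.9573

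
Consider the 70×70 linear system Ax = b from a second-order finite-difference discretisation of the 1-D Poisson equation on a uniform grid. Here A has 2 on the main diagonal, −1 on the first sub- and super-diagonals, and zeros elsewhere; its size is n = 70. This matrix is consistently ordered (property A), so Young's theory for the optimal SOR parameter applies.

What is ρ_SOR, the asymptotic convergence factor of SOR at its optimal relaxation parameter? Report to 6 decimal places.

ρ_SOR = 0.915281

B_J for the 70×70 system has eigenvalues cos(kπ/71); ρ_J = cos(π/71) = 0.999021.
√(1 − cos²(π/71)) = sin(π/71) ≈ 0.0442333.
ω* = 2 / (1 + 0.0442333) = 2 / 1.0442333 ≈ 1.915281.
At ω = 1.915281 every |λ(B_ω)| = ω−1, so ρ_SOR = 0.915281.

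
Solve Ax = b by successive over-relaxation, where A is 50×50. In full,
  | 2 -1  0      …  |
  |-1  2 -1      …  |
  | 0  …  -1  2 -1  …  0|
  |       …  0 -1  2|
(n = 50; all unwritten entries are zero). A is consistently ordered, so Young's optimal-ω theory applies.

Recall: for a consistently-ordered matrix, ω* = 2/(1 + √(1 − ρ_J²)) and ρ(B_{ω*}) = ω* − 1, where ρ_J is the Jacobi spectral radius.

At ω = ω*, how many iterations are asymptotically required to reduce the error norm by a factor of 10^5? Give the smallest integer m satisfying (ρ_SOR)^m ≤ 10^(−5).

m = 94

[ρ_J] n=50: ρ(B_J) = cos(π/(n+1)) = cos(π/51) = 0.9981033.
√(1−ρ_J²) = |sin(π/51)| = 0.0615609
Young: ω* = 2/(1+√(1−ρ_J²)) = 2/(1+0.0615609) = 2/1.0615609 = 1.8840181.
ρ_SOR = ω* − 1 = 1.8840181 − 1 = 0.8840181.
Need (0.8840181)^m ≤ 10^(−5): m ≥ 5·ln10/|ln 0.8840181| = 11.5129/0.123278 = 93.390 ⇒ m = 94.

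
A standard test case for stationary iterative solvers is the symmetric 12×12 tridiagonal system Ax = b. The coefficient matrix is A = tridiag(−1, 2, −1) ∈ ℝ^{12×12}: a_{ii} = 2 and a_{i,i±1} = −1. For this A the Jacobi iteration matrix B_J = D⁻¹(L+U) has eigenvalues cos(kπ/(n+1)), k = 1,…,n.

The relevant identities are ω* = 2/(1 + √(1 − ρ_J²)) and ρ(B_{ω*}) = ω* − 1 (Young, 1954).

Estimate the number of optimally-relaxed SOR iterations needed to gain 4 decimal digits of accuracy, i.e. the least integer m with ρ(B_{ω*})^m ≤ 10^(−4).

m = 19

B_J for the 12×12 system has eigenvalues cos(kπ/13); ρ_J = cos(π/13) = 0.9709418.
√(1−ρ_J²) = |sin(π/13)| = 0.2393157
ω* = 2 / (1 + 0.2393157) = 2 / 1.2393157 ≈ 1.6137938.
At ω = 1.6137938 every |λ(B_ω)| = ω−1, so ρ_SOR = 0.6137938.
ρ_SOR^m ≤ 10^(−4) ⇔ m ≥ 4·ln10/(−ln 0.6137938) = 9.21034/0.488096 = 18.870; m = ⌈18.870⌉ = 19.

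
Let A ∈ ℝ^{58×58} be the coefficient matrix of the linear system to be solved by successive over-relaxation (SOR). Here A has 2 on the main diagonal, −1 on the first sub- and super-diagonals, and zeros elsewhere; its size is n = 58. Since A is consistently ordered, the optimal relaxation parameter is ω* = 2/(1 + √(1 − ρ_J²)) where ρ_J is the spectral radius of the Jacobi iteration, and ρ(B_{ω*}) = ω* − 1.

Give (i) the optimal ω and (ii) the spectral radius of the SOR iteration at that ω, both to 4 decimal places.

ω* = 1.8989, ρ_SOR = 0.8989

With n=58, ρ(Jacobi) = cos(π/59) = 0.9986.
root = sin(π/59) = 0.05322  (since 1−cos² = sin²).
[ω*] 2 ÷ (1 + 0.05322) = 2 ÷ 1.05322 = 1.8989.
ρ_SOR = ω* − 1 ≈ 0.8989.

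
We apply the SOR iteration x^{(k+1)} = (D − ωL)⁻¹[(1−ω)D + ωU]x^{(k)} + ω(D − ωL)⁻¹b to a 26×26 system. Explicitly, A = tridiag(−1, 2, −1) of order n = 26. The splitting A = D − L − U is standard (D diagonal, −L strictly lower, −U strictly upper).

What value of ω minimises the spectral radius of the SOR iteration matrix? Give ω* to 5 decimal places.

ρ_J = max_k |cos(kπ/27)| = cos(π/27) = 0.99324
√(1 − cos²(π/27)) = sin(π/27) ≈ 0.116093.
ω* = 2/(1 + 0.116093) = 2/1.116093 = 1.79197.
At ω = 1.79197 every |λ(B_ω)| = ω−1, so ρ_SOR = 0.79197.

ω* = 1.79197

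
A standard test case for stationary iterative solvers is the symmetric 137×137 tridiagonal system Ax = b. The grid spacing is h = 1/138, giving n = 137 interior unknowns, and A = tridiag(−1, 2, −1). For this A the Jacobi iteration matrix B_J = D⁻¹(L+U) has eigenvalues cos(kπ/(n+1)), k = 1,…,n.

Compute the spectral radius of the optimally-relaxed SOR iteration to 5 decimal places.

ρ_SOR = 0.95549

With n=137, ρ(Jacobi) = cos(π/138) = 0.99974.
1 − cos²(π/138) = sin²(π/138) ⇒ √(1−ρ_J²) = sin(π/138) = 0.022763.
ω* = 2/(1 + 0.022763) = 2/1.022763 = 1.95549.
ρ(B_{ω*}) = ω*−1 = 0.95549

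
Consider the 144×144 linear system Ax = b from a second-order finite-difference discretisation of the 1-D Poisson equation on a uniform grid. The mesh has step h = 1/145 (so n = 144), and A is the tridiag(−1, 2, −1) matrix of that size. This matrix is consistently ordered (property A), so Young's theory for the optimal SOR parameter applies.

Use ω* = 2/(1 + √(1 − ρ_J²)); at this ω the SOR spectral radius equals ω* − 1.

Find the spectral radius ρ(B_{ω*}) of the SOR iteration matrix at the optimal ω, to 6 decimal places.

ρ_SOR = 0.957590

½·tridiag(1,0,1) at n=144: λ_k = cos(kπ/145); max |λ| at k=1 ⇒ ρ_J = cos(π/145) ≈ 0.999765.
√(1−ρ_J²) = |sin(π/145)| = 0.0216645
ω* = 2/(1+0.0216645) = 1.957590
Hence ρ(B_{ω*}) = 1.957590 − 1 = 0.957590.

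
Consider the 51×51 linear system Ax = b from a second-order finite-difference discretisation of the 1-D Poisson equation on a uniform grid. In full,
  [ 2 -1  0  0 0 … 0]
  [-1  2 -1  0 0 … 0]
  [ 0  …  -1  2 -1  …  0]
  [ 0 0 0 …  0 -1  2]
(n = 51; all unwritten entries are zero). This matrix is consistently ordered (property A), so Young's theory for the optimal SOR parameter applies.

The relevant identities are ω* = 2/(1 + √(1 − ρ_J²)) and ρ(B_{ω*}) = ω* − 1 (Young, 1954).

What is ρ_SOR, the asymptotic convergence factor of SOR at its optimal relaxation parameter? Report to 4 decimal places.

ρ_SOR = 0.8861

With n=51, ρ(Jacobi) = cos(π/52) = 0.9982.
√(1 − cos²(π/52)) = sin(π/52) ≈ 0.06038.
ω* = 2 / (1 + 0.06038) = 2 / 1.06038 ≈ 1.8861.
ρ_SOR = ω* − 1 ≈ 0.8861.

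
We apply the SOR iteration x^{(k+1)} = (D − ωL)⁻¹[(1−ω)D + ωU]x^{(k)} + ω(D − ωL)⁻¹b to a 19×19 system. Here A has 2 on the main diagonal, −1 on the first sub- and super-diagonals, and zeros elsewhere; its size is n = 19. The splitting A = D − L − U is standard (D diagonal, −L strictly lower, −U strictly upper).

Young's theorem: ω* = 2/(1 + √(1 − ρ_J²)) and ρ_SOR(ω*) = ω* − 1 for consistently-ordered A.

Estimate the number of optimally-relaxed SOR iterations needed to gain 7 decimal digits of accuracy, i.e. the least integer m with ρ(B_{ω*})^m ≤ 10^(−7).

m = 52

n=19: λ(B_J) = 1 − λ(A)/2 = cos(kπ/20); k=1 gives ρ_J = 0.9876883.
√(1−ρ_J²) simplifies to sin(π/20) = 0.1564345.
ω* = 2/(1 + 0.1564345) = 2/1.1564345 = 1.7294538.
and ρ(B_{ω*}) = 1.7294538 − 1 = 0.7294538.
m ≥ 7·ln10 / (−ln 0.7294538) = 51.094; smallest integer m = 52.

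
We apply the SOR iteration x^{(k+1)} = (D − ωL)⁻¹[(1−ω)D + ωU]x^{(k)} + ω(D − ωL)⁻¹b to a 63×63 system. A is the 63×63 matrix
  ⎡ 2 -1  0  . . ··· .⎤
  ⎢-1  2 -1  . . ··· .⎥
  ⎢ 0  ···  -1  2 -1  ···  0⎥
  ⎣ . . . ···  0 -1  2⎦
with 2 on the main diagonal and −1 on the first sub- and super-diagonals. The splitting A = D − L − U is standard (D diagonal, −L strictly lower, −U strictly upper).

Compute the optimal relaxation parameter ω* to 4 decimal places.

[ρ_J] n=63: ρ(B_J) = cos(π/(n+1)) = cos(π/64) = 0.9988.
root = sin(π/64) = 0.04907  (since 1−cos² = sin²).
ω* = 2 / (1 + 0.04907) = 2 / 1.04907 ≈ 1.9065.
[ρ_SOR] ω* − 1 = 0.9065.

ω* = 1.9065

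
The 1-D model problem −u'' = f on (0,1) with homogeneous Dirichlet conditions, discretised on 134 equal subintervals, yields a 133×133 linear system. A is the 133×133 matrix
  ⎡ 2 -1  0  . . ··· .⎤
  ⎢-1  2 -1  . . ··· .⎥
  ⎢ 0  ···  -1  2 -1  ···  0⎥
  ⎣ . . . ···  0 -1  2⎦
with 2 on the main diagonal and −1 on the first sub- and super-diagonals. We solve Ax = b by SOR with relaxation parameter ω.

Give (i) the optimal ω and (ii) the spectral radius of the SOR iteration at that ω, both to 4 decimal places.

ω* = 1.9542, ρ_SOR = 0.9542

spectrum of D⁻¹(L+U) = {cos(kπ/134) : 1≤k≤133}; ρ_J = cos(π/134) = 0.9997.
√(1 − cos²(π/134)) = sin(π/134) ≈ 0.02344.
So ω* = 2/1.02344 = 1.9542 (Young).
[ρ_SOR] ω* − 1 = 0.9542.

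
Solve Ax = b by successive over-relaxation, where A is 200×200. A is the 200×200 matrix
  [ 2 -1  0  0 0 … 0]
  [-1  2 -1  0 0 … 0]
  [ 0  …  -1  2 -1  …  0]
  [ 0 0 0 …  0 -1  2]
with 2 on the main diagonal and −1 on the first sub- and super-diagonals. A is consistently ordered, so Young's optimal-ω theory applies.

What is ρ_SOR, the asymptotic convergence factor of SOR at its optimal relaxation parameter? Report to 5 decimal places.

With n=200, ρ(Jacobi) = cos(π/201) = 0.99988.
√(1 − cos²(π/201)) = sin(π/201) ≈ 0.015629.
Young: ω* = 2/(1+√(1−ρ_J²)) = 2/(1+0.015629) = 2/1.015629 = 1.96922.
[ρ_SOR] ω* − 1 = 0.96922.

ρ_SOR = 0.96922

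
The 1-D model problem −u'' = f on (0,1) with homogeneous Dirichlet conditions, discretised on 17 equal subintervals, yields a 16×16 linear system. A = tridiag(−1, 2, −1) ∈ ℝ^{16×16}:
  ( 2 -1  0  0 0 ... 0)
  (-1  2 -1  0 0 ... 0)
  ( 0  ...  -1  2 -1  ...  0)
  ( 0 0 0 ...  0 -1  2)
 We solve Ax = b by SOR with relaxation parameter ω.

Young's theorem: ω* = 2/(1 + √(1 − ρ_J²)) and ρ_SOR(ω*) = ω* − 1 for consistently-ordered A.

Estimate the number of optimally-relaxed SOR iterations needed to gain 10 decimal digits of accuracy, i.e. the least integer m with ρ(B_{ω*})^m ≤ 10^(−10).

B_J for the 16×16 system has eigenvalues cos(kπ/17); ρ_J = cos(π/17) = 0.9829731.
√(1 − cos²(π/17)) = sin(π/17) ≈ 0.1837495.
So ω* = 2/1.1837495 = 1.6895466 (Young).
Hence ρ(B_{ω*}) = 1.6895466 − 1 = 0.6895466.
10·ln10 = 23.0259; −ln(0.6895466) = 0.371721; m = ⌈23.0259/0.371721⌉ = ⌈61.944⌉ = 62.

m = 62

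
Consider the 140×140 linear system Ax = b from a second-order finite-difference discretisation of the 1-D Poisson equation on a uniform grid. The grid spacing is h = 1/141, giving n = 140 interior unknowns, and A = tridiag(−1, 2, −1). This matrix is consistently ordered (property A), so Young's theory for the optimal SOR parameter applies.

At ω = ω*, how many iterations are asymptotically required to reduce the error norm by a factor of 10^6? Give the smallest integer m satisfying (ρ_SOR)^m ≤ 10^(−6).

spectrum of D⁻¹(L+U) = {cos(kπ/141) : 1≤k≤140}; ρ_J = cos(π/141) = 0.9997518.
root = sin(π/141) = 0.0222790  (since 1−cos² = sin²).
Then 2/(1+√(1−ρ_J²)) = 2/(1+0.0222790); ω* = 2/1.0222790 = 1.9564131.
ρ_SOR = ω* − 1 = 1.9564131 − 1 = 0.9564131.
ρ_SOR^m ≤ 10^(−6) ⇔ m ≥ 6·ln10/(−ln 0.9564131) = 13.8155/0.0445653 = 310.006; m = ⌈310.006⌉ = 311.

m = 311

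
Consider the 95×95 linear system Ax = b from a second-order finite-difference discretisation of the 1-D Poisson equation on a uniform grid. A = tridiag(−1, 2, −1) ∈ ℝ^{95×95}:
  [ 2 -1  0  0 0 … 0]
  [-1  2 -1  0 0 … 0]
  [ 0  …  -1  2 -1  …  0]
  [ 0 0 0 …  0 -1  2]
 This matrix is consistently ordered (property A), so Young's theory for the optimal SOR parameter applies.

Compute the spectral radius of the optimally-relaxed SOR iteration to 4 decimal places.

ρ_SOR = 0.9366

spectrum of D⁻¹(L+U) = {cos(kπ/96) : 1≤k≤95}; ρ_J = cos(π/96) = 0.9995.
root = sin(π/96) = 0.03272  (since 1−cos² = sin²).
ω* = 2 / (1 + 0.03272) = 2 / 1.03272 ≈ 1.9366.
ρ(B_{ω*}) = ω*−1 = 0.9366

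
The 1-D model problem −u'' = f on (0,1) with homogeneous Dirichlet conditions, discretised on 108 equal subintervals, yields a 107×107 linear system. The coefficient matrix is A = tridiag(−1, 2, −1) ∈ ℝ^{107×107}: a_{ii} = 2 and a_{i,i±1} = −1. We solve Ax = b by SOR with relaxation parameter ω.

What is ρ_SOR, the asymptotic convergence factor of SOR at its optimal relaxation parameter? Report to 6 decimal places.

n=107: λ(B_J) = 1 − λ(A)/2 = cos(kπ/108); k=1 gives ρ_J = 0.999577.
√(1−ρ_J²) = |sin(π/108)| = 0.0290847
[ω*] 2 ÷ (1 + 0.0290847) = 2 ÷ 1.0290847 = 1.943475.
ρ_SOR = ω* − 1 ≈ 0.943475.

ρ_SOR = 0.943475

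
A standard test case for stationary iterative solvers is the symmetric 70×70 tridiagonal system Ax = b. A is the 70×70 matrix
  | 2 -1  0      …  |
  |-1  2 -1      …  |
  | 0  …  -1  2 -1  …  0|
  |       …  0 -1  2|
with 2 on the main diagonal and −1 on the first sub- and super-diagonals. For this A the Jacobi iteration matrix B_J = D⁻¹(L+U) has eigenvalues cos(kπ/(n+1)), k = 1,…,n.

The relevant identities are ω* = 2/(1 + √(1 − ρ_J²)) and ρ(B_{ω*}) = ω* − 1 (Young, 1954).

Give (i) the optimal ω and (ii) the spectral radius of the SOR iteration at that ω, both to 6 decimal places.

ω* = 1.915281, ρ_SOR = 0.915281

With n=70, ρ(Jacobi) = cos(π/71) = 0.999021.
root = sin(π/71) = 0.0442333  (since 1−cos² = sin²).
ω* = 2/(1+0.0442333) = 1.915281
[ρ_SOR] ω* − 1 = 0.915281.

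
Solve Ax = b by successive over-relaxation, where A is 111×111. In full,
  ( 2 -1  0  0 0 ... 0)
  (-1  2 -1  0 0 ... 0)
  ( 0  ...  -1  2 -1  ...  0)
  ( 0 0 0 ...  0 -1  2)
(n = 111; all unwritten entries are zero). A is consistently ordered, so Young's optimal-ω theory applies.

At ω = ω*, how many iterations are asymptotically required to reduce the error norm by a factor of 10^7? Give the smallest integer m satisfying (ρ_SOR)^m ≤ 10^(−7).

spectrum of D⁻¹(L+U) = {cos(kπ/112) : 1≤k≤111}; ρ_J = cos(π/112) = 0.9996066.
1 − cos²(π/112) = sin²(π/112) ⇒ √(1−ρ_J²) = sin(π/112) = 0.0280463.
[ω*] 2 ÷ (1 + 0.0280463) = 2 ÷ 1.0280463 = 1.9454377.
At ω = 1.9454377 every |λ(B_ω)| = ω−1, so ρ_SOR = 0.9454377.
7·ln10 = 16.1181; −ln(0.9454377) = 0.0561073; m = ⌈16.1181/0.0561073⌉ = ⌈287.273⌉ = 288.

m = 288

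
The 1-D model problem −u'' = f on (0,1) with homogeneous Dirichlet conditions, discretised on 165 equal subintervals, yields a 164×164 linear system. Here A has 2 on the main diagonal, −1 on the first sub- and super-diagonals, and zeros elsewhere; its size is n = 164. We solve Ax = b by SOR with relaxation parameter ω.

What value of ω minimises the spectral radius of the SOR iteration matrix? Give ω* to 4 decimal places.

n=164: λ(B_J) = 1 − λ(A)/2 = cos(kπ/165); k=1 gives ρ_J = 0.9998.
√(1 − cos²(π/165)) = sin(π/165) ≈ 0.01904.
ω* = 2/(1 + 0.01904) = 2/1.01904 = 1.9626.
ρ_SOR = ω* − 1 ≈ 0.9626.

ω* = 1.9626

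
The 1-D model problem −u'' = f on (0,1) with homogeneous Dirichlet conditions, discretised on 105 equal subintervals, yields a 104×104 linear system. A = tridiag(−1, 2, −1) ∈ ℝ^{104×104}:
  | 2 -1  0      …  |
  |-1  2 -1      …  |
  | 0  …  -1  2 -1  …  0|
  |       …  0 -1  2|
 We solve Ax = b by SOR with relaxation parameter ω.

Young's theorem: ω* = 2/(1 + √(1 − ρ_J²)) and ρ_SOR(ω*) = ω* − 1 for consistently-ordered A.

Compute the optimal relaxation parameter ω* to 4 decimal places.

ω* = 1.9419

n=104: λ(B_J) = 1 − λ(A)/2 = cos(kπ/105); k=1 gives ρ_J = 0.9996.
√(1−ρ_J²) = |sin(π/105)| = 0.02992
Young: ω* = 2/(1+√(1−ρ_J²)) = 2/(1+0.02992) = 2/1.02992 = 1.9419.
ρ_SOR = ω* − 1 = 1.9419 − 1 = 0.9419.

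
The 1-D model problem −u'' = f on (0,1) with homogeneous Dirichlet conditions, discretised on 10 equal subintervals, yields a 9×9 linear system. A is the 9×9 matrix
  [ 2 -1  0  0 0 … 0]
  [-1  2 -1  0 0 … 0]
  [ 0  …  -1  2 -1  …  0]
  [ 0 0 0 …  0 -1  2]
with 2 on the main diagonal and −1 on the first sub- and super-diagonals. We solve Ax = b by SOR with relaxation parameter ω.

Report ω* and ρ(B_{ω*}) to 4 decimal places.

B_J for the 9×9 system has eigenvalues cos(kπ/10); ρ_J = cos(π/10) = 0.9511.
root = sin(π/10) = 0.30902  (since 1−cos² = sin²).
ω* = 2/(1+0.30902) = 1.5279
ρ_SOR = ω* − 1 = 1.5279 − 1 = 0.5279.

ω* = 1.5279, ρ_SOR = 0.5279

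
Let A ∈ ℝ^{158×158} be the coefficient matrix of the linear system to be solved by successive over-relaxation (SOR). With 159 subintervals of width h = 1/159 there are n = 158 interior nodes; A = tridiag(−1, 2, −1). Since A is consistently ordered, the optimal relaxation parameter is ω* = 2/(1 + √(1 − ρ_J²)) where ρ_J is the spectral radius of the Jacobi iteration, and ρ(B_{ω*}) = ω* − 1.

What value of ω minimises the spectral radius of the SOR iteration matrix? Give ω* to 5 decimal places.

ω* = 1.96125

½·tridiag(1,0,1) at n=158: λ_k = cos(kπ/159); max |λ| at k=1 ⇒ ρ_J = cos(π/159) ≈ 0.99980.
√(1−ρ_J²) simplifies to sin(π/159) = 0.019757.
[ω*] 2 ÷ (1 + 0.019757) = 2 ÷ 1.019757 = 1.96125.
[ρ_SOR] ω* − 1 = 0.96125.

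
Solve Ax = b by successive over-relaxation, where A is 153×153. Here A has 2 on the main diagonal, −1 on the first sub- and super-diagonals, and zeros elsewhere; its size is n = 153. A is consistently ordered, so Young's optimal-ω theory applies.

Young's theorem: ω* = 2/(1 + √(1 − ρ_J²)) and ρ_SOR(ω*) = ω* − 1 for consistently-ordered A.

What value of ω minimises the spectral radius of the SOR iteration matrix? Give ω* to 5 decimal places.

[ρ_J] n=153: ρ(B_J) = cos(π/(n+1)) = cos(π/154) = 0.99979.
√(1 − cos²(π/154)) = sin(π/154) ≈ 0.020399.
[ω*] 2 ÷ (1 + 0.020399) = 2 ÷ 1.020399 = 1.96002.
At ω = 1.96002 every |λ(B_ω)| = ω−1, so ρ_SOR = 0.96002.

ω* = 1.96002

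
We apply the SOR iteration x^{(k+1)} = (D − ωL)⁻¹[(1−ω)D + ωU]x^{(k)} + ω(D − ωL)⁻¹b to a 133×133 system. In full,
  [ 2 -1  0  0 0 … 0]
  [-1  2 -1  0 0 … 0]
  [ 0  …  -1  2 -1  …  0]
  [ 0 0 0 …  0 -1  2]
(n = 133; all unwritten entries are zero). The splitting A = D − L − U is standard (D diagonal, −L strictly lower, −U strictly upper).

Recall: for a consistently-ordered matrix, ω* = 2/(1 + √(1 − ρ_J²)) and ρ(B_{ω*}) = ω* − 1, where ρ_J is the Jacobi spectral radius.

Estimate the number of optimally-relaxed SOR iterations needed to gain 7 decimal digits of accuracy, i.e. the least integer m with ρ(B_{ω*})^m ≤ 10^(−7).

m = 344

[ρ_J] n=133: ρ(B_J) = cos(π/(n+1)) = cos(π/134) = 0.9997252.
root = sin(π/134) = 0.0234426  (since 1−cos² = sin²).
ω* = 2/(1+0.0234426) = 1.9541887
At ω = 1.9541887 every |λ(B_ω)| = ω−1, so ρ_SOR = 0.9541887.
ρ_SOR^m ≤ 10^(−7) ⇔ m ≥ 7·ln10/(−ln 0.9541887) = 16.1181/0.0468938 = 343.715; m = ⌈343.715⌉ = 344.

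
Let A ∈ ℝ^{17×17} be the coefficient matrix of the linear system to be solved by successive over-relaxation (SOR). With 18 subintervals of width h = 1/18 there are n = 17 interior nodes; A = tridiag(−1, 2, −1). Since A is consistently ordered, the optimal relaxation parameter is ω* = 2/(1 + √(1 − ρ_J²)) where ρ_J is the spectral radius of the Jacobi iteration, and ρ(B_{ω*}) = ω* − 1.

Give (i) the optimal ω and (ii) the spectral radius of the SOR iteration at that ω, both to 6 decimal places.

ω* = 1.704088, ρ_SOR = 0.704088

n=17: λ(B_J) = 1 − λ(A)/2 = cos(kπ/18); k=1 gives ρ_J = 0.984808.
√(1−ρ_J²) simplifies to sin(π/18) = 0.1736482.
ω* = 2 / (1 + 0.1736482) = 2 / 1.1736482 ≈ 1.704088.
and ρ(B_{ω*}) = 1.704088 − 1 = 0.704088.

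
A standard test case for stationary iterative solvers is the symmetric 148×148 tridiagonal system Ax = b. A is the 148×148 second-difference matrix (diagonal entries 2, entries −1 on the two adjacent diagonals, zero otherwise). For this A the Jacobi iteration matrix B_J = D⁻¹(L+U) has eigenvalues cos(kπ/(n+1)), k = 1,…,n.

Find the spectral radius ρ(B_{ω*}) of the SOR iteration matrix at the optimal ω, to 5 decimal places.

ρ_SOR = 0.95870

n=148: λ(B_J) = 1 − λ(A)/2 = cos(kπ/149); k=1 gives ρ_J = 0.99978.
√(1−ρ_J²) simplifies to sin(π/149) = 0.021083.
Then 2/(1+√(1−ρ_J²)) = 2/(1+0.021083); ω* = 2/1.021083 = 1.95870.
and ρ(B_{ω*}) = 1.95870 − 1 = 0.95870.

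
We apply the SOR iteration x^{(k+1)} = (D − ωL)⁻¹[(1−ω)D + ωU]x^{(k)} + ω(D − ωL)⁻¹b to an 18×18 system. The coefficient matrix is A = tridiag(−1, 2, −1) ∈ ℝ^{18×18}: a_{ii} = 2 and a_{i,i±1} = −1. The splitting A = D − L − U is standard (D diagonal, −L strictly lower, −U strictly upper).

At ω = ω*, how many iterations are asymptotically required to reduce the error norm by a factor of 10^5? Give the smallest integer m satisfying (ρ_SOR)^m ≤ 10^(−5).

m = 35

[ρ_J] n=18: ρ(B_J) = cos(π/(n+1)) = cos(π/19) = 0.9863613.
√(1 − cos²(π/19)) = sin(π/19) ≈ 0.1645946.
ω* = 2 / (1 + 0.1645946) = 2 / 1.1645946 ≈ 1.7173358.
ρ_SOR = ω* − 1 ≈ 0.7173358.
m ≥ 5·ln10 / (−ln 0.7173358) = 34.655; smallest integer m = 35.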